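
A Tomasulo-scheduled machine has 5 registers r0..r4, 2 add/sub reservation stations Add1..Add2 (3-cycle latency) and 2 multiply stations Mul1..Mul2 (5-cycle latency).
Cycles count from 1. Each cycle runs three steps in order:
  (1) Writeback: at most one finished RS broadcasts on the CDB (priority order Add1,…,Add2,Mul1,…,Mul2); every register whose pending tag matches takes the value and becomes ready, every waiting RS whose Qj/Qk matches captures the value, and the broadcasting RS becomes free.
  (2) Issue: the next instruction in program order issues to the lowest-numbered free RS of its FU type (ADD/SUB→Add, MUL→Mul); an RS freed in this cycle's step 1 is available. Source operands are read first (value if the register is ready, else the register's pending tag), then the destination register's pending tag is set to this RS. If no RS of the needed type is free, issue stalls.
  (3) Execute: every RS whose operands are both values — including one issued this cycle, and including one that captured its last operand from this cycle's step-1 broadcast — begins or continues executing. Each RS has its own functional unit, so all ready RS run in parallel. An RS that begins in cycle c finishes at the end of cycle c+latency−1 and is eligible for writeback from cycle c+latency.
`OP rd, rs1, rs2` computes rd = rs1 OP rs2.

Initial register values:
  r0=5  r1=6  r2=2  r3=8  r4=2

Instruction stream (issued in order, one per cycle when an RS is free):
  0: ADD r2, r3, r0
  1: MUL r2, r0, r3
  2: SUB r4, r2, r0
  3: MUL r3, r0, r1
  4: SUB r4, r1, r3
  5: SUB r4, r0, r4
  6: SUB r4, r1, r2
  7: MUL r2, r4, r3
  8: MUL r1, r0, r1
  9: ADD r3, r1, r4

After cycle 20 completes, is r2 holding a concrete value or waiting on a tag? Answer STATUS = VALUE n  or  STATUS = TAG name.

STATUS = VALUE -1020

c1: issue ADD r2<-Add1 | r0:5,r1:6,r2:Add1,r3:8,r4:2
c2: issue MUL r2<-Mul1 | r0:5,r1:6,r2:Mul1,r3:8,r4:2
c3: issue SUB r4<-Add2 | r0:5,r1:6,r2:Mul1,r3:8,r4:Add2
c4: CDB Add1=13; issue MUL r3<-Mul2 | r0:5,r1:6,r2:Mul1,r3:Mul2,r4:Add2
c5: issue SUB r4<-Add1 | r0:5,r1:6,r2:Mul1,r3:Mul2,r4:Add1
c6: stall | r0:5,r1:6,r2:Mul1,r3:Mul2,r4:Add1
c7: CDB Mul1=40; stall | r0:5,r1:6,r2:40,r3:Mul2,r4:Add1
c8: stall | r0:5,r1:6,r2:40,r3:Mul2,r4:Add1
c9: CDB Mul2=30; stall | r0:5,r1:6,r2:40,r3:30,r4:Add1
c10: CDB Add2=35; issue SUB r4<-Add2 | r0:5,r1:6,r2:40,r3:30,r4:Add2
c11: stall | r0:5,r1:6,r2:40,r3:30,r4:Add2
c12: CDB Add1=-24; issue SUB r4<-Add1 | r0:5,r1:6,r2:40,r3:30,r4:Add1
c13: issue MUL r2<-Mul1 | r0:5,r1:6,r2:Mul1,r3:30,r4:Add1
c14: issue MUL r1<-Mul2 | r0:5,r1:Mul2,r2:Mul1,r3:30,r4:Add1
c15: CDB Add1=-34; issue ADD r3<-Add1 | r0:5,r1:Mul2,r2:Mul1,r3:Add1,r4:-34
c16: CDB Add2=29 | r0:5,r1:Mul2,r2:Mul1,r3:Add1,r4:-34
c17: - | r0:5,r1:Mul2,r2:Mul1,r3:Add1,r4:-34
c18: - | r0:5,r1:Mul2,r2:Mul1,r3:Add1,r4:-34
c19: CDB Mul2=30 | r0:5,r1:30,r2:Mul1,r3:Add1,r4:-34
c20: CDB Mul1=-1020 | r0:5,r1:30,r2:-1020,r3:Add1,r4:-34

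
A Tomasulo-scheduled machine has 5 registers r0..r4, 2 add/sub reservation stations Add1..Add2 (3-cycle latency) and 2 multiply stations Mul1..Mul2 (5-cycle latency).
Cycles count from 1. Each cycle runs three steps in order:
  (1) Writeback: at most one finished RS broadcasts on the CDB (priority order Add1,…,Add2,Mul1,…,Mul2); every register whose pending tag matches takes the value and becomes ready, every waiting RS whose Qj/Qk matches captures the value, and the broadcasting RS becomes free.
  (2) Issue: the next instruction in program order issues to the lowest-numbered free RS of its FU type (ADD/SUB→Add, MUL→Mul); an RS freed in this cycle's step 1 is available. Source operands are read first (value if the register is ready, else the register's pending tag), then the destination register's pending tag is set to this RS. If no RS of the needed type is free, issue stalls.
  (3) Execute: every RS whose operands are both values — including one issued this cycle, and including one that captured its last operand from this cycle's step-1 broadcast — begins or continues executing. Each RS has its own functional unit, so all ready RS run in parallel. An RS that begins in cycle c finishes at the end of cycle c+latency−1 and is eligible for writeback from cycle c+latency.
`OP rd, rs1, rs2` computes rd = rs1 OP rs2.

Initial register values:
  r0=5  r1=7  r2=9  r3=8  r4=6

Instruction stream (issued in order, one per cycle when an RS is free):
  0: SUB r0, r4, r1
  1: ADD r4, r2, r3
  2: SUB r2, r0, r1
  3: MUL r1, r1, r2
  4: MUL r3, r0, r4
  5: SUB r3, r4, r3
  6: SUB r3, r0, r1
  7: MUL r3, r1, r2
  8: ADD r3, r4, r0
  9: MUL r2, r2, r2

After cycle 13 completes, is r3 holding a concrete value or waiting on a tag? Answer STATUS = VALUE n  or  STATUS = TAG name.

STATUS = TAG Mul2

  c1: issue SUB r0<-Add1  regs: r0:Add1,r1:7,r2:9,r3:8,r4:6
  c2: issue ADD r4<-Add2  regs: r0:Add1,r1:7,r2:9,r3:8,r4:Add2
  c3: stall  regs: r0:Add1,r1:7,r2:9,r3:8,r4:Add2
  c4: CDB Add1=-1; issue SUB r2<-Add1  regs: r0:-1,r1:7,r2:Add1,r3:8,r4:Add2
  c5: CDB Add2=17; issue MUL r1<-Mul1  regs: r0:-1,r1:Mul1,r2:Add1,r3:8,r4:17
  c6: issue MUL r3<-Mul2  regs: r0:-1,r1:Mul1,r2:Add1,r3:Mul2,r4:17
  c7: CDB Add1=-8; issue SUB r3<-Add1  regs: r0:-1,r1:Mul1,r2:-8,r3:Add1,r4:17
  c8: issue SUB r3<-Add2  regs: r0:-1,r1:Mul1,r2:-8,r3:Add2,r4:17
  c9: stall  regs: r0:-1,r1:Mul1,r2:-8,r3:Add2,r4:17
  c10: stall  regs: r0:-1,r1:Mul1,r2:-8,r3:Add2,r4:17
  c11: CDB Mul2=-17; issue MUL r3<-Mul2  regs: r0:-1,r1:Mul1,r2:-8,r3:Mul2,r4:17
  c12: CDB Mul1=-56; stall  regs: r0:-1,r1:-56,r2:-8,r3:Mul2,r4:17
  c13: stall  regs: r0:-1,r1:-56,r2:-8,r3:Mul2,r4:17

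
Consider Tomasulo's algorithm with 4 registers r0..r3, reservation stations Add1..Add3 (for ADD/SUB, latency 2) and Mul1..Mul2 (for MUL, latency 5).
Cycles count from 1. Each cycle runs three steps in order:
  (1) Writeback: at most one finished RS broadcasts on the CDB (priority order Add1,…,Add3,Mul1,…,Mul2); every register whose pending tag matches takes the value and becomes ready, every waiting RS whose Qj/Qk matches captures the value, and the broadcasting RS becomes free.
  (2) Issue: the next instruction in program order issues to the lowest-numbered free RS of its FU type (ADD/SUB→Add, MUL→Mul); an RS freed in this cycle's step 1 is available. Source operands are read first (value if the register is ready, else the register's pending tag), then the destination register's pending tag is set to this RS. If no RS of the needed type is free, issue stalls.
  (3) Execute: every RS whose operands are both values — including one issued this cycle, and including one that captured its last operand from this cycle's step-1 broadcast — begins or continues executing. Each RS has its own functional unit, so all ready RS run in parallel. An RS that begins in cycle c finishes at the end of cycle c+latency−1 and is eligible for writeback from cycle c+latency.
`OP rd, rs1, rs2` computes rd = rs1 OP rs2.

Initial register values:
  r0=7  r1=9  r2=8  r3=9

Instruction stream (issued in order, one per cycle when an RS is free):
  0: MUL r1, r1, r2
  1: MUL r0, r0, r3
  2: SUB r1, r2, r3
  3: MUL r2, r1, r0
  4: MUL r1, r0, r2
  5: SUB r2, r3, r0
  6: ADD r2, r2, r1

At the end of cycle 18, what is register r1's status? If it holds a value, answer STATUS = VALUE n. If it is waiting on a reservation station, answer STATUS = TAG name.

STATUS = VALUE -3969

cycle 1: issue MUL r1<-Mul1 // r0:7,r1:Mul1,r2:8,r3:9
cycle 2: issue MUL r0<-Mul2 // r0:Mul2,r1:Mul1,r2:8,r3:9
cycle 3: issue SUB r1<-Add1 // r0:Mul2,r1:Add1,r2:8,r3:9
cycle 4: stall // r0:Mul2,r1:Add1,r2:8,r3:9
cycle 5: CDB Add1=-1; stall // r0:Mul2,r1:-1,r2:8,r3:9
cycle 6: CDB Mul1=72; issue MUL r2<-Mul1 // r0:Mul2,r1:-1,r2:Mul1,r3:9
cycle 7: CDB Mul2=63; issue MUL r1<-Mul2 // r0:63,r1:Mul2,r2:Mul1,r3:9
cycle 8: issue SUB r2<-Add1 // r0:63,r1:Mul2,r2:Add1,r3:9
cycle 9: issue ADD r2<-Add2 // r0:63,r1:Mul2,r2:Add2,r3:9
cycle 10: CDB Add1=-54 // r0:63,r1:Mul2,r2:Add2,r3:9
cycle 11: - // r0:63,r1:Mul2,r2:Add2,r3:9
cycle 12: CDB Mul1=-63 // r0:63,r1:Mul2,r2:Add2,r3:9
cycle 13: - // r0:63,r1:Mul2,r2:Add2,r3:9
cycle 14: - // r0:63,r1:Mul2,r2:Add2,r3:9
cycle 15: - // r0:63,r1:Mul2,r2:Add2,r3:9
cycle 16: - // r0:63,r1:Mul2,r2:Add2,r3:9
cycle 17: CDB Mul2=-3969 // r0:63,r1:-3969,r2:Add2,r3:9
cycle 18: - // r0:63,r1:-3969,r2:Add2,r3:9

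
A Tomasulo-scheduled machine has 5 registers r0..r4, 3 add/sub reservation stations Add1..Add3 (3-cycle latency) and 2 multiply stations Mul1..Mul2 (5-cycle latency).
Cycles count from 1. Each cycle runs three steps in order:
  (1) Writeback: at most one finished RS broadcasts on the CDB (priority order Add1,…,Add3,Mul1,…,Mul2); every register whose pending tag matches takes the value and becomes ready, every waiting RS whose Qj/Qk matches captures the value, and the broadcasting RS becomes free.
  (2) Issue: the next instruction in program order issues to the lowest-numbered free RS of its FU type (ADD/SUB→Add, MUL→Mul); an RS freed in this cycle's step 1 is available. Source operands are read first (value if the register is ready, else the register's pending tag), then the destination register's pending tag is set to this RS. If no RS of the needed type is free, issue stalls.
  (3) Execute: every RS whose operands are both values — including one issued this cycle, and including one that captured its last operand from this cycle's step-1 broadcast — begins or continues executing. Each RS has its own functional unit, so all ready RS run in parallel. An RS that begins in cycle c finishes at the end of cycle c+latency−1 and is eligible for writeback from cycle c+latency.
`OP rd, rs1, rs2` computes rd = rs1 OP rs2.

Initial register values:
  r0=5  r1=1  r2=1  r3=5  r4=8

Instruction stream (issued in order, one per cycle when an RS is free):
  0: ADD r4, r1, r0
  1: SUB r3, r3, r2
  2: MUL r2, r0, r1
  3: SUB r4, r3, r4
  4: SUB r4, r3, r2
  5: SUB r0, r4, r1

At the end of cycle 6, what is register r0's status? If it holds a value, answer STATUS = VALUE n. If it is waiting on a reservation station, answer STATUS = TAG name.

STATUS = TAG Add3

  c1: issue ADD r4<-Add1  regs: r0:5,r1:1,r2:1,r3:5,r4:Add1
  c2: issue SUB r3<-Add2  regs: r0:5,r1:1,r2:1,r3:Add2,r4:Add1
  c3: issue MUL r2<-Mul1  regs: r0:5,r1:1,r2:Mul1,r3:Add2,r4:Add1
  c4: CDB Add1=6; issue SUB r4<-Add1  regs: r0:5,r1:1,r2:Mul1,r3:Add2,r4:Add1
  c5: CDB Add2=4; issue SUB r4<-Add2  regs: r0:5,r1:1,r2:Mul1,r3:4,r4:Add2
  c6: issue SUB r0<-Add3  regs: r0:Add3,r1:1,r2:Mul1,r3:4,r4:Add2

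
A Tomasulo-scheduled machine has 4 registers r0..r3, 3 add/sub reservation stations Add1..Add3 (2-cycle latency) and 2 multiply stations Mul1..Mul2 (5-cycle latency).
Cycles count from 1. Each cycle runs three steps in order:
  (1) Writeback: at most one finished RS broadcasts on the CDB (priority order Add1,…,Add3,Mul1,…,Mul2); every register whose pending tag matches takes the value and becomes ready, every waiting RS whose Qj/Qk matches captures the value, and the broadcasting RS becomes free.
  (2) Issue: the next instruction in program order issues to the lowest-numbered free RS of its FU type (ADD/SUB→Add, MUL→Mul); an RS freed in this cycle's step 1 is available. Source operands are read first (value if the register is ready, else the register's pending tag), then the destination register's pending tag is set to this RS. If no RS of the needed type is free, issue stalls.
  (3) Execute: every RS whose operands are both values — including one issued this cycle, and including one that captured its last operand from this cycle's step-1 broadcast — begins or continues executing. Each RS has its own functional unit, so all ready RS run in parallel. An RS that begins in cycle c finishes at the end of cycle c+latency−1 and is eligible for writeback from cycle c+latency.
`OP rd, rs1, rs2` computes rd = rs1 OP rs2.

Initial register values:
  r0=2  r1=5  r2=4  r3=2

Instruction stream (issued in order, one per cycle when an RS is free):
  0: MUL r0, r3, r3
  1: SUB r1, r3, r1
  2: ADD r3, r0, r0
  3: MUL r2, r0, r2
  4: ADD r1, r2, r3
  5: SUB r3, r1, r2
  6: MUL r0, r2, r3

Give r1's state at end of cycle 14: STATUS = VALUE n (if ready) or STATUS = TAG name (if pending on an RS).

STATUS = VALUE 24

c1: issue MUL r0<-Mul1 | r0:Mul1,r1:5,r2:4,r3:2
c2: issue SUB r1<-Add1 | r0:Mul1,r1:Add1,r2:4,r3:2
c3: issue ADD r3<-Add2 | r0:Mul1,r1:Add1,r2:4,r3:Add2
c4: CDB Add1=-3; issue MUL r2<-Mul2 | r0:Mul1,r1:-3,r2:Mul2,r3:Add2
c5: issue ADD r1<-Add1 | r0:Mul1,r1:Add1,r2:Mul2,r3:Add2
c6: CDB Mul1=4; issue SUB r3<-Add3 | r0:4,r1:Add1,r2:Mul2,r3:Add3
c7: issue MUL r0<-Mul1 | r0:Mul1,r1:Add1,r2:Mul2,r3:Add3
c8: CDB Add2=8 | r0:Mul1,r1:Add1,r2:Mul2,r3:Add3
c9: - | r0:Mul1,r1:Add1,r2:Mul2,r3:Add3
c10: - | r0:Mul1,r1:Add1,r2:Mul2,r3:Add3
c11: CDB Mul2=16 | r0:Mul1,r1:Add1,r2:16,r3:Add3
c12: - | r0:Mul1,r1:Add1,r2:16,r3:Add3
c13: CDB Add1=24 | r0:Mul1,r1:24,r2:16,r3:Add3
c14: - | r0:Mul1,r1:24,r2:16,r3:Add3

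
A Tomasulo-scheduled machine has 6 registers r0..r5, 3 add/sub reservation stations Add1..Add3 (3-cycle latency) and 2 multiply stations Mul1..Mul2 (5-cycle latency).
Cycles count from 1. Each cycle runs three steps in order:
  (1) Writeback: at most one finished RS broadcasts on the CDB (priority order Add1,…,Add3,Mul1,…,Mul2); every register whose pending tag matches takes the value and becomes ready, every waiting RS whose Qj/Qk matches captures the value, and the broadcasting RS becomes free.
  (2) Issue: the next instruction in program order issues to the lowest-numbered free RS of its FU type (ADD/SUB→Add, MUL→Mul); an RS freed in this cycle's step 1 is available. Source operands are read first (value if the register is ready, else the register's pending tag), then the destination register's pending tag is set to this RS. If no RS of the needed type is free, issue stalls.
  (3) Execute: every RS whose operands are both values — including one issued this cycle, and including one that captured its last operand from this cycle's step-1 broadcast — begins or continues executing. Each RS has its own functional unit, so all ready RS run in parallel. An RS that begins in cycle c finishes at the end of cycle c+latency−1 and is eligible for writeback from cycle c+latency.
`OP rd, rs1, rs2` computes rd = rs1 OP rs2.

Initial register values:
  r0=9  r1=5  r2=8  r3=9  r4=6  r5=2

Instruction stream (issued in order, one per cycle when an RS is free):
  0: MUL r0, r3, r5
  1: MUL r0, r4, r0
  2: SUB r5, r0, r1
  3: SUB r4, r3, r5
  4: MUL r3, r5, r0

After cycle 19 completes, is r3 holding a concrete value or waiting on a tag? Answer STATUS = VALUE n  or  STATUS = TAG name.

STATUS = VALUE 11124

cycle 1: issue MUL r0<-Mul1 // r0:Mul1,r1:5,r2:8,r3:9,r4:6,r5:2
cycle 2: issue MUL r0<-Mul2 // r0:Mul2,r1:5,r2:8,r3:9,r4:6,r5:2
cycle 3: issue SUB r5<-Add1 // r0:Mul2,r1:5,r2:8,r3:9,r4:6,r5:Add1
cycle 4: issue SUB r4<-Add2 // r0:Mul2,r1:5,r2:8,r3:9,r4:Add2,r5:Add1
cycle 5: stall // r0:Mul2,r1:5,r2:8,r3:9,r4:Add2,r5:Add1
cycle 6: CDB Mul1=18; issue MUL r3<-Mul1 // r0:Mul2,r1:5,r2:8,r3:Mul1,r4:Add2,r5:Add1
cycle 7: - // r0:Mul2,r1:5,r2:8,r3:Mul1,r4:Add2,r5:Add1
cycle 8: - // r0:Mul2,r1:5,r2:8,r3:Mul1,r4:Add2,r5:Add1
cycle 9: - // r0:Mul2,r1:5,r2:8,r3:Mul1,r4:Add2,r5:Add1
cycle 10: - // r0:Mul2,r1:5,r2:8,r3:Mul1,r4:Add2,r5:Add1
cycle 11: CDB Mul2=108 // r0:108,r1:5,r2:8,r3:Mul1,r4:Add2,r5:Add1
cycle 12: - // r0:108,r1:5,r2:8,r3:Mul1,r4:Add2,r5:Add1
cycle 13: - // r0:108,r1:5,r2:8,r3:Mul1,r4:Add2,r5:Add1
cycle 14: CDB Add1=103 // r0:108,r1:5,r2:8,r3:Mul1,r4:Add2,r5:103
cycle 15: - // r0:108,r1:5,r2:8,r3:Mul1,r4:Add2,r5:103
cycle 16: - // r0:108,r1:5,r2:8,r3:Mul1,r4:Add2,r5:103
cycle 17: CDB Add2=-94 // r0:108,r1:5,r2:8,r3:Mul1,r4:-94,r5:103
cycle 18: - // r0:108,r1:5,r2:8,r3:Mul1,r4:-94,r5:103
cycle 19: CDB Mul1=11124 // r0:108,r1:5,r2:8,r3:11124,r4:-94,r5:103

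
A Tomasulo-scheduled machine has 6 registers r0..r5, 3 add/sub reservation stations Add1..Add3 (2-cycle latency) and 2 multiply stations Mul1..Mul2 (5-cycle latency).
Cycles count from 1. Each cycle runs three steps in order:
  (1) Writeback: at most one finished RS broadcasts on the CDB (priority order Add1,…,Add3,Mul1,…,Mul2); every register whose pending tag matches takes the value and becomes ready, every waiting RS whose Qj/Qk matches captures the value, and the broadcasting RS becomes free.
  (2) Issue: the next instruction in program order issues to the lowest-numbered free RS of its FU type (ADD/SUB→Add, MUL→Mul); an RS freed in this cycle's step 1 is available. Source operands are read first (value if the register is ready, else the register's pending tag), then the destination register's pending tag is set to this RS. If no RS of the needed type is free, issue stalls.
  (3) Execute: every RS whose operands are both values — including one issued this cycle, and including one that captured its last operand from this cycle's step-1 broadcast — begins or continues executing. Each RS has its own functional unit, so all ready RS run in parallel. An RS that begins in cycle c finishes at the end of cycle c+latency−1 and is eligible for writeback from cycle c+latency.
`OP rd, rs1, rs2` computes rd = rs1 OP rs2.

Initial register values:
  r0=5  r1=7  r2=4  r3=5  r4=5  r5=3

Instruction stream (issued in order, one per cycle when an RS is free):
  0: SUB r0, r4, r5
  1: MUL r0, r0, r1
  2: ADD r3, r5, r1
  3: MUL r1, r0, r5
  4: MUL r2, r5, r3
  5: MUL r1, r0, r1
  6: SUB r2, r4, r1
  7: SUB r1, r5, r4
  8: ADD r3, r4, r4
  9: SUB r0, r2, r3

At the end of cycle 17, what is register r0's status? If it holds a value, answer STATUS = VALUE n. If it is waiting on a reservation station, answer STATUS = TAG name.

STATUS = TAG Add2

c1: issue SUB r0<-Add1 | r0:Add1,r1:7,r2:4,r3:5,r4:5,r5:3
c2: issue MUL r0<-Mul1 | r0:Mul1,r1:7,r2:4,r3:5,r4:5,r5:3
c3: CDB Add1=2; issue ADD r3<-Add1 | r0:Mul1,r1:7,r2:4,r3:Add1,r4:5,r5:3
c4: issue MUL r1<-Mul2 | r0:Mul1,r1:Mul2,r2:4,r3:Add1,r4:5,r5:3
c5: CDB Add1=10; stall | r0:Mul1,r1:Mul2,r2:4,r3:10,r4:5,r5:3
c6: stall | r0:Mul1,r1:Mul2,r2:4,r3:10,r4:5,r5:3
c7: stall | r0:Mul1,r1:Mul2,r2:4,r3:10,r4:5,r5:3
c8: CDB Mul1=14; issue MUL r2<-Mul1 | r0:14,r1:Mul2,r2:Mul1,r3:10,r4:5,r5:3
c9: stall | r0:14,r1:Mul2,r2:Mul1,r3:10,r4:5,r5:3
c10: stall | r0:14,r1:Mul2,r2:Mul1,r3:10,r4:5,r5:3
c11: stall | r0:14,r1:Mul2,r2:Mul1,r3:10,r4:5,r5:3
c12: stall | r0:14,r1:Mul2,r2:Mul1,r3:10,r4:5,r5:3
c13: CDB Mul1=30; issue MUL r1<-Mul1 | r0:14,r1:Mul1,r2:30,r3:10,r4:5,r5:3
c14: CDB Mul2=42; issue SUB r2<-Add1 | r0:14,r1:Mul1,r2:Add1,r3:10,r4:5,r5:3
c15: issue SUB r1<-Add2 | r0:14,r1:Add2,r2:Add1,r3:10,r4:5,r5:3
c16: issue ADD r3<-Add3 | r0:14,r1:Add2,r2:Add1,r3:Add3,r4:5,r5:3
c17: CDB Add2=-2; issue SUB r0<-Add2 | r0:Add2,r1:-2,r2:Add1,r3:Add3,r4:5,r5:3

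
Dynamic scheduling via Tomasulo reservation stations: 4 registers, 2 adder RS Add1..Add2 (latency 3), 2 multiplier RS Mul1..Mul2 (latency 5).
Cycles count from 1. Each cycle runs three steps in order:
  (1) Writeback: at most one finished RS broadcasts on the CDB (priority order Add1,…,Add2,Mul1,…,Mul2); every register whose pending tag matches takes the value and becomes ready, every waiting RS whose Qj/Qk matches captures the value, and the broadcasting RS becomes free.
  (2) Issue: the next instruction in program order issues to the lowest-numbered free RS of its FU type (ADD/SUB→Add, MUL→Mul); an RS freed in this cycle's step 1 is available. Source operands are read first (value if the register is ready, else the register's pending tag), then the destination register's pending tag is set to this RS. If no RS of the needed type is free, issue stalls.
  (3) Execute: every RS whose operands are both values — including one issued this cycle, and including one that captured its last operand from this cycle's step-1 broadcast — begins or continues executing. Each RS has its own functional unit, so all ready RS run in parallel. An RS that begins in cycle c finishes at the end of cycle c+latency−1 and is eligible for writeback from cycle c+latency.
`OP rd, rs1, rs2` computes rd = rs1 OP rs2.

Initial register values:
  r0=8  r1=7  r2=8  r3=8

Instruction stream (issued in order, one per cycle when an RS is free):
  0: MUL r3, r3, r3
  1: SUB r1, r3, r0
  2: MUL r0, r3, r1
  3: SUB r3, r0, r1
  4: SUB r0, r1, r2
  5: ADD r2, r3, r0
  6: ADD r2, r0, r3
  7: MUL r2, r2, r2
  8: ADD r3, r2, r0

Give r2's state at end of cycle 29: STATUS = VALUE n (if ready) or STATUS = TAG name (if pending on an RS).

STATUS = VALUE 12787776

c1: issue MUL r3<-Mul1 | r0:8,r1:7,r2:8,r3:Mul1
c2: issue SUB r1<-Add1 | r0:8,r1:Add1,r2:8,r3:Mul1
c3: issue MUL r0<-Mul2 | r0:Mul2,r1:Add1,r2:8,r3:Mul1
c4: issue SUB r3<-Add2 | r0:Mul2,r1:Add1,r2:8,r3:Add2
c5: stall | r0:Mul2,r1:Add1,r2:8,r3:Add2
c6: CDB Mul1=64; stall | r0:Mul2,r1:Add1,r2:8,r3:Add2
c7: stall | r0:Mul2,r1:Add1,r2:8,r3:Add2
c8: stall | r0:Mul2,r1:Add1,r2:8,r3:Add2
c9: CDB Add1=56; issue SUB r0<-Add1 | r0:Add1,r1:56,r2:8,r3:Add2
c10: stall | r0:Add1,r1:56,r2:8,r3:Add2
c11: stall | r0:Add1,r1:56,r2:8,r3:Add2
c12: CDB Add1=48; issue ADD r2<-Add1 | r0:48,r1:56,r2:Add1,r3:Add2
c13: stall | r0:48,r1:56,r2:Add1,r3:Add2
c14: CDB Mul2=3584; stall | r0:48,r1:56,r2:Add1,r3:Add2
c15: stall | r0:48,r1:56,r2:Add1,r3:Add2
c16: stall | r0:48,r1:56,r2:Add1,r3:Add2
c17: CDB Add2=3528; issue ADD r2<-Add2 | r0:48,r1:56,r2:Add2,r3:3528
c18: issue MUL r2<-Mul1 | r0:48,r1:56,r2:Mul1,r3:3528
c19: stall | r0:48,r1:56,r2:Mul1,r3:3528
c20: CDB Add1=3576; issue ADD r3<-Add1 | r0:48,r1:56,r2:Mul1,r3:Add1
c21: CDB Add2=3576 | r0:48,r1:56,r2:Mul1,r3:Add1
c22: - | r0:48,r1:56,r2:Mul1,r3:Add1
c23: - | r0:48,r1:56,r2:Mul1,r3:Add1
c24: - | r0:48,r1:56,r2:Mul1,r3:Add1
c25: - | r0:48,r1:56,r2:Mul1,r3:Add1
c26: CDB Mul1=12787776 | r0:48,r1:56,r2:12787776,r3:Add1
c27: - | r0:48,r1:56,r2:12787776,r3:Add1
c28: - | r0:48,r1:56,r2:12787776,r3:Add1
c29: CDB Add1=12787824 | r0:48,r1:56,r2:12787776,r3:12787824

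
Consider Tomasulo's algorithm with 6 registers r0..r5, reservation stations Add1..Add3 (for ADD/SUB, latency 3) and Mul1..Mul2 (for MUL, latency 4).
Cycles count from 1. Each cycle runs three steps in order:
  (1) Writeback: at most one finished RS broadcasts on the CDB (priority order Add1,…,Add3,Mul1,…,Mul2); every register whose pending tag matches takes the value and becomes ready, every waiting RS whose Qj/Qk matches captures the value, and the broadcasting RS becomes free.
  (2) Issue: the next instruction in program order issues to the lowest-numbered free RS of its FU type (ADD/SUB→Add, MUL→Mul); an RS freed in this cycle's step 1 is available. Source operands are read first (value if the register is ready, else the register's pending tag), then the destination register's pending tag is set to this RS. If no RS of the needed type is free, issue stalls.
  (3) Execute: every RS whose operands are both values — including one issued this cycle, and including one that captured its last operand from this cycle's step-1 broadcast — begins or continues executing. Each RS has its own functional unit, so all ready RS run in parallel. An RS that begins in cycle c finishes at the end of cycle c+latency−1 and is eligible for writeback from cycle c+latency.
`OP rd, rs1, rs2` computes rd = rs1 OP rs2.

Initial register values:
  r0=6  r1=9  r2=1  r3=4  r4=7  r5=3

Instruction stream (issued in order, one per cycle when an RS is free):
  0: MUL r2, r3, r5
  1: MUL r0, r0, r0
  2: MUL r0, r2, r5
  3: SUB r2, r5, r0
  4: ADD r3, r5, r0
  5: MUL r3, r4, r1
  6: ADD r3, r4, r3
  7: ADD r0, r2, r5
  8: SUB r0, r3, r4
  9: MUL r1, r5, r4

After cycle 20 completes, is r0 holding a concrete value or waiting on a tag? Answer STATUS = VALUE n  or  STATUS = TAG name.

STATUS = VALUE 63

  c1: issue MUL r2<-Mul1  regs: r0:6,r1:9,r2:Mul1,r3:4,r4:7,r5:3
  c2: issue MUL r0<-Mul2  regs: r0:Mul2,r1:9,r2:Mul1,r3:4,r4:7,r5:3
  c3: stall  regs: r0:Mul2,r1:9,r2:Mul1,r3:4,r4:7,r5:3
  c4: stall  regs: r0:Mul2,r1:9,r2:Mul1,r3:4,r4:7,r5:3
  c5: CDB Mul1=12; issue MUL r0<-Mul1  regs: r0:Mul1,r1:9,r2:12,r3:4,r4:7,r5:3
  c6: CDB Mul2=36; issue SUB r2<-Add1  regs: r0:Mul1,r1:9,r2:Add1,r3:4,r4:7,r5:3
  c7: issue ADD r3<-Add2  regs: r0:Mul1,r1:9,r2:Add1,r3:Add2,r4:7,r5:3
  c8: issue MUL r3<-Mul2  regs: r0:Mul1,r1:9,r2:Add1,r3:Mul2,r4:7,r5:3
  c9: CDB Mul1=36; issue ADD r3<-Add3  regs: r0:36,r1:9,r2:Add1,r3:Add3,r4:7,r5:3
  c10: stall  regs: r0:36,r1:9,r2:Add1,r3:Add3,r4:7,r5:3
  c11: stall  regs: r0:36,r1:9,r2:Add1,r3:Add3,r4:7,r5:3
  c12: CDB Add1=-33; issue ADD r0<-Add1  regs: r0:Add1,r1:9,r2:-33,r3:Add3,r4:7,r5:3
  c13: CDB Add2=39; issue SUB r0<-Add2  regs: r0:Add2,r1:9,r2:-33,r3:Add3,r4:7,r5:3
  c14: CDB Mul2=63; issue MUL r1<-Mul1  regs: r0:Add2,r1:Mul1,r2:-33,r3:Add3,r4:7,r5:3
  c15: CDB Add1=-30  regs: r0:Add2,r1:Mul1,r2:-33,r3:Add3,r4:7,r5:3
  c16: -  regs: r0:Add2,r1:Mul1,r2:-33,r3:Add3,r4:7,r5:3
  c17: CDB Add3=70  regs: r0:Add2,r1:Mul1,r2:-33,r3:70,r4:7,r5:3
  c18: CDB Mul1=21  regs: r0:Add2,r1:21,r2:-33,r3:70,r4:7,r5:3
  c19: -  regs: r0:Add2,r1:21,r2:-33,r3:70,r4:7,r5:3
  c20: CDB Add2=63  regs: r0:63,r1:21,r2:-33,r3:70,r4:7,r5:3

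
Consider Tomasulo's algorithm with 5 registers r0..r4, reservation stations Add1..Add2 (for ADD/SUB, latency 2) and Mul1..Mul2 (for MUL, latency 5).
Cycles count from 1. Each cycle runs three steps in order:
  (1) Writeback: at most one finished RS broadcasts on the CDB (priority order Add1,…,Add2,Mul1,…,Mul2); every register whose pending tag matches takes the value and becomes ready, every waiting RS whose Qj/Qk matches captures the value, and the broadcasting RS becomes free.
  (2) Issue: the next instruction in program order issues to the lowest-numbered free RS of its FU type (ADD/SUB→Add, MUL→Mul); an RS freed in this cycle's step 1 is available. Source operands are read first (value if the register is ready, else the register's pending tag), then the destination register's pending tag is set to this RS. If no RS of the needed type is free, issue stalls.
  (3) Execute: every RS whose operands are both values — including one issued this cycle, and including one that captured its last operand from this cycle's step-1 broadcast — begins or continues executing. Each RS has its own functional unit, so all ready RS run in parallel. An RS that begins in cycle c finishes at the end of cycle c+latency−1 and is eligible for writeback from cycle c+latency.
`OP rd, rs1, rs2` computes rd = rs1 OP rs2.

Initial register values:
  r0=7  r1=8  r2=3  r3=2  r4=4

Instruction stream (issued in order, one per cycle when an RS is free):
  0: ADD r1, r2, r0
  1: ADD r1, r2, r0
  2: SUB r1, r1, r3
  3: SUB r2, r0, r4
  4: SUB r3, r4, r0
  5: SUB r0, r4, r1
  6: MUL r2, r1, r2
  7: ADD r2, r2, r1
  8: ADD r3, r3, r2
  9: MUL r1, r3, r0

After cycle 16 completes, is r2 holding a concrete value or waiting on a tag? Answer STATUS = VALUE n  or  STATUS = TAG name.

STATUS = VALUE 32

cycle 1: issue ADD r1<-Add1 // r0:7,r1:Add1,r2:3,r3:2,r4:4
cycle 2: issue ADD r1<-Add2 // r0:7,r1:Add2,r2:3,r3:2,r4:4
cycle 3: CDB Add1=10; issue SUB r1<-Add1 // r0:7,r1:Add1,r2:3,r3:2,r4:4
cycle 4: CDB Add2=10; issue SUB r2<-Add2 // r0:7,r1:Add1,r2:Add2,r3:2,r4:4
cycle 5: stall // r0:7,r1:Add1,r2:Add2,r3:2,r4:4
cycle 6: CDB Add1=8; issue SUB r3<-Add1 // r0:7,r1:8,r2:Add2,r3:Add1,r4:4
cycle 7: CDB Add2=3; issue SUB r0<-Add2 // r0:Add2,r1:8,r2:3,r3:Add1,r4:4
cycle 8: CDB Add1=-3; issue MUL r2<-Mul1 // r0:Add2,r1:8,r2:Mul1,r3:-3,r4:4
cycle 9: CDB Add2=-4; issue ADD r2<-Add1 // r0:-4,r1:8,r2:Add1,r3:-3,r4:4
cycle 10: issue ADD r3<-Add2 // r0:-4,r1:8,r2:Add1,r3:Add2,r4:4
cycle 11: issue MUL r1<-Mul2 // r0:-4,r1:Mul2,r2:Add1,r3:Add2,r4:4
cycle 12: - // r0:-4,r1:Mul2,r2:Add1,r3:Add2,r4:4
cycle 13: CDB Mul1=24 // r0:-4,r1:Mul2,r2:Add1,r3:Add2,r4:4
cycle 14: - // r0:-4,r1:Mul2,r2:Add1,r3:Add2,r4:4
cycle 15: CDB Add1=32 // r0:-4,r1:Mul2,r2:32,r3:Add2,r4:4
cycle 16: - // r0:-4,r1:Mul2,r2:32,r3:Add2,r4:4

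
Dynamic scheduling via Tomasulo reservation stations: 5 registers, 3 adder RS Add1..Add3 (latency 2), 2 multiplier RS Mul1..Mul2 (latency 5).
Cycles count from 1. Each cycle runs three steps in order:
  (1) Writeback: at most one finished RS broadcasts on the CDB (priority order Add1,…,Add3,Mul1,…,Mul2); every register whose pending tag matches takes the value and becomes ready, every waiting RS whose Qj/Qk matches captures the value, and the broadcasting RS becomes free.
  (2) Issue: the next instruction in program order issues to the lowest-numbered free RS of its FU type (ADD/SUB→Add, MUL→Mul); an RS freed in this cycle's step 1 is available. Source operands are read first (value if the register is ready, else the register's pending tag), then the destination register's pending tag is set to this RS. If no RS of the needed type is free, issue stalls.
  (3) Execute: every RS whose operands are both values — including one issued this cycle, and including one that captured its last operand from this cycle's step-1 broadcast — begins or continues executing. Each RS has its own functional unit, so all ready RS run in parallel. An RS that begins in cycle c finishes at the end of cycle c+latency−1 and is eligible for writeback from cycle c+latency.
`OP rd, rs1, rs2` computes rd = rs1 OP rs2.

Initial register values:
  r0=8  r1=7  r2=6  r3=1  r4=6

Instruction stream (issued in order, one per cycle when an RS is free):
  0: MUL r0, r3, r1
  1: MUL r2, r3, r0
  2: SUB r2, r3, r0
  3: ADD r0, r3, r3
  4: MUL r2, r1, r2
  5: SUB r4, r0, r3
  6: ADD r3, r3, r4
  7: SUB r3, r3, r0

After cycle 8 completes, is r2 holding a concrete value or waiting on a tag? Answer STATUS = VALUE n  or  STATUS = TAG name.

cycle 1: issue MUL r0<-Mul1 // r0:Mul1,r1:7,r2:6,r3:1,r4:6
cycle 2: issue MUL r2<-Mul2 // r0:Mul1,r1:7,r2:Mul2,r3:1,r4:6
cycle 3: issue SUB r2<-Add1 // r0:Mul1,r1:7,r2:Add1,r3:1,r4:6
cycle 4: issue ADD r0<-Add2 // r0:Add2,r1:7,r2:Add1,r3:1,r4:6
cycle 5: stall // r0:Add2,r1:7,r2:Add1,r3:1,r4:6
cycle 6: CDB Add2=2; stall // r0:2,r1:7,r2:Add1,r3:1,r4:6
cycle 7: CDB Mul1=7; issue MUL r2<-Mul1 // r0:2,r1:7,r2:Mul1,r3:1,r4:6
cycle 8: issue SUB r4<-Add2 // r0:2,r1:7,r2:Mul1,r3:1,r4:Add2

STATUS = TAG Mul1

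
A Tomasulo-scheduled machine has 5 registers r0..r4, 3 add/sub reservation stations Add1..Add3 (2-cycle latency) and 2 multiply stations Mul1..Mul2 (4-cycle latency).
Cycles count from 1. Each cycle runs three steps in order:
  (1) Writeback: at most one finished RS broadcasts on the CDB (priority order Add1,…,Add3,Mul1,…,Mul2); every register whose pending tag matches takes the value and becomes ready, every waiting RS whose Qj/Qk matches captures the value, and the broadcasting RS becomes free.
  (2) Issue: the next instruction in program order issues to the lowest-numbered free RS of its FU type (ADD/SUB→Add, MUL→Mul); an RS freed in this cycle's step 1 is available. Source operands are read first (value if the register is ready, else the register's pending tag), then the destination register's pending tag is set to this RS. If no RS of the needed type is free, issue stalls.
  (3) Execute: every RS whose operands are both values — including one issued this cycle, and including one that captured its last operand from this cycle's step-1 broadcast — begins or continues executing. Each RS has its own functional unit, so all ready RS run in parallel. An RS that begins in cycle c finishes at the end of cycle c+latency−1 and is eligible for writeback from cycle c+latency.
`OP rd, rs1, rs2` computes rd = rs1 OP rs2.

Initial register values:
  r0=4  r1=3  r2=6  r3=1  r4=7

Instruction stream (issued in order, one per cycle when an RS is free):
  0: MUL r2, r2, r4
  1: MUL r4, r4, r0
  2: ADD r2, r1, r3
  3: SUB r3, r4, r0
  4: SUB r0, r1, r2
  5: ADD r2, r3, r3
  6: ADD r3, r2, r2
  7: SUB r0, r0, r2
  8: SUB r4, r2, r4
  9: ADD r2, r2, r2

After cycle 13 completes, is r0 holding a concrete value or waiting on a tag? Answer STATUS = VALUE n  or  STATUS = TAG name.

STATUS = TAG Add2

c1: issue MUL r2<-Mul1 | r0:4,r1:3,r2:Mul1,r3:1,r4:7
c2: issue MUL r4<-Mul2 | r0:4,r1:3,r2:Mul1,r3:1,r4:Mul2
c3: issue ADD r2<-Add1 | r0:4,r1:3,r2:Add1,r3:1,r4:Mul2
c4: issue SUB r3<-Add2 | r0:4,r1:3,r2:Add1,r3:Add2,r4:Mul2
c5: CDB Add1=4; issue SUB r0<-Add1 | r0:Add1,r1:3,r2:4,r3:Add2,r4:Mul2
c6: CDB Mul1=42; issue ADD r2<-Add3 | r0:Add1,r1:3,r2:Add3,r3:Add2,r4:Mul2
c7: CDB Add1=-1; issue ADD r3<-Add1 | r0:-1,r1:3,r2:Add3,r3:Add1,r4:Mul2
c8: CDB Mul2=28; stall | r0:-1,r1:3,r2:Add3,r3:Add1,r4:28
c9: stall | r0:-1,r1:3,r2:Add3,r3:Add1,r4:28
c10: CDB Add2=24; issue SUB r0<-Add2 | r0:Add2,r1:3,r2:Add3,r3:Add1,r4:28
c11: stall | r0:Add2,r1:3,r2:Add3,r3:Add1,r4:28
c12: CDB Add3=48; issue SUB r4<-Add3 | r0:Add2,r1:3,r2:48,r3:Add1,r4:Add3
c13: stall | r0:Add2,r1:3,r2:48,r3:Add1,r4:Add3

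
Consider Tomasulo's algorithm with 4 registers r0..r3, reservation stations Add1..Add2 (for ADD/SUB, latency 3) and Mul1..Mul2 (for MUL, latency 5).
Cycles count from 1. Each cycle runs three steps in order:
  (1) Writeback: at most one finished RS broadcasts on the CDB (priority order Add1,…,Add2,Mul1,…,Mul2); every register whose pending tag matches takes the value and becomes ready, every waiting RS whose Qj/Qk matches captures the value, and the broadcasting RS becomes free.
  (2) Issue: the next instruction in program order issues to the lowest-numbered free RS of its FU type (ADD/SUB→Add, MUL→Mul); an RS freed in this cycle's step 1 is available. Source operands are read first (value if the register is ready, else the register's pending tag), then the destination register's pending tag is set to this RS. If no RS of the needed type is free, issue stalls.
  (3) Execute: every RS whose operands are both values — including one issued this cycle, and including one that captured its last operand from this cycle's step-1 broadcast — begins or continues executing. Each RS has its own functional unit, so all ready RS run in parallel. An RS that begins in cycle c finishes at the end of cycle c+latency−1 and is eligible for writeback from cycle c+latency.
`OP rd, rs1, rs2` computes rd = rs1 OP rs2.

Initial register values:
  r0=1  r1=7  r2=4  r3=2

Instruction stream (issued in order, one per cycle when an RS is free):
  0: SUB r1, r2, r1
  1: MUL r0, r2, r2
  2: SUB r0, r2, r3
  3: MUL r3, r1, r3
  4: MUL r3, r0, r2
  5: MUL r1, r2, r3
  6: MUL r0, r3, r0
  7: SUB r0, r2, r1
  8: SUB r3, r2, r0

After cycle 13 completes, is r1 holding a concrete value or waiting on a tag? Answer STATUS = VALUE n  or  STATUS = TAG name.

STATUS = TAG Mul2

  c1: issue SUB r1<-Add1  regs: r0:1,r1:Add1,r2:4,r3:2
  c2: issue MUL r0<-Mul1  regs: r0:Mul1,r1:Add1,r2:4,r3:2
  c3: issue SUB r0<-Add2  regs: r0:Add2,r1:Add1,r2:4,r3:2
  c4: CDB Add1=-3; issue MUL r3<-Mul2  regs: r0:Add2,r1:-3,r2:4,r3:Mul2
  c5: stall  regs: r0:Add2,r1:-3,r2:4,r3:Mul2
  c6: CDB Add2=2; stall  regs: r0:2,r1:-3,r2:4,r3:Mul2
  c7: CDB Mul1=16; issue MUL r3<-Mul1  regs: r0:2,r1:-3,r2:4,r3:Mul1
  c8: stall  regs: r0:2,r1:-3,r2:4,r3:Mul1
  c9: CDB Mul2=-6; issue MUL r1<-Mul2  regs: r0:2,r1:Mul2,r2:4,r3:Mul1
  c10: stall  regs: r0:2,r1:Mul2,r2:4,r3:Mul1
  c11: stall  regs: r0:2,r1:Mul2,r2:4,r3:Mul1
  c12: CDB Mul1=8; issue MUL r0<-Mul1  regs: r0:Mul1,r1:Mul2,r2:4,r3:8
  c13: issue SUB r0<-Add1  regs: r0:Add1,r1:Mul2,r2:4,r3:8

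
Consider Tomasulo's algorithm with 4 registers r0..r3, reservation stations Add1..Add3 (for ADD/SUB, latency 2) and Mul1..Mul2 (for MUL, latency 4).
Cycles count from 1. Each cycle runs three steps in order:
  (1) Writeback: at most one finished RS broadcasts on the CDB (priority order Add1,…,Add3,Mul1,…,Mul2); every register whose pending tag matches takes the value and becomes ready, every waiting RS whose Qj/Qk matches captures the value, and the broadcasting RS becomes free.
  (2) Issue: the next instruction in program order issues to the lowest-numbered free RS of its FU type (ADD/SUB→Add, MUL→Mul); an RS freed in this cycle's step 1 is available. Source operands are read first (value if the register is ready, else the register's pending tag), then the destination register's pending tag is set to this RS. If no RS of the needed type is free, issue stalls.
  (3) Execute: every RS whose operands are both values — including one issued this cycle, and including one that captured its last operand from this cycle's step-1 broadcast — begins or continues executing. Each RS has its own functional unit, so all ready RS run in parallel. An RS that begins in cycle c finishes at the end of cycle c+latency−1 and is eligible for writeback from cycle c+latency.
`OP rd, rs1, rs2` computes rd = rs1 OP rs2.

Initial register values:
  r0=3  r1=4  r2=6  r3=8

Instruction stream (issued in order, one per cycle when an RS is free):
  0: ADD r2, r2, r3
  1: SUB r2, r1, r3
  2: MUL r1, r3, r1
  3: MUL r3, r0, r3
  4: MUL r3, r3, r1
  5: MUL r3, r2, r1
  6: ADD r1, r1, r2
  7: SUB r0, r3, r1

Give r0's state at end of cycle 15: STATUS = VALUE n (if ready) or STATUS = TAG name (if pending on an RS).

cycle 1: issue ADD r2<-Add1 // r0:3,r1:4,r2:Add1,r3:8
cycle 2: issue SUB r2<-Add2 // r0:3,r1:4,r2:Add2,r3:8
cycle 3: CDB Add1=14; issue MUL r1<-Mul1 // r0:3,r1:Mul1,r2:Add2,r3:8
cycle 4: CDB Add2=-4; issue MUL r3<-Mul2 // r0:3,r1:Mul1,r2:-4,r3:Mul2
cycle 5: stall // r0:3,r1:Mul1,r2:-4,r3:Mul2
cycle 6: stall // r0:3,r1:Mul1,r2:-4,r3:Mul2
cycle 7: CDB Mul1=32; issue MUL r3<-Mul1 // r0:3,r1:32,r2:-4,r3:Mul1
cycle 8: CDB Mul2=24; issue MUL r3<-Mul2 // r0:3,r1:32,r2:-4,r3:Mul2
cycle 9: issue ADD r1<-Add1 // r0:3,r1:Add1,r2:-4,r3:Mul2
cycle 10: issue SUB r0<-Add2 // r0:Add2,r1:Add1,r2:-4,r3:Mul2
cycle 11: CDB Add1=28 // r0:Add2,r1:28,r2:-4,r3:Mul2
cycle 12: CDB Mul1=768 // r0:Add2,r1:28,r2:-4,r3:Mul2
cycle 13: CDB Mul2=-128 // r0:Add2,r1:28,r2:-4,r3:-128
cycle 14: - // r0:Add2,r1:28,r2:-4,r3:-128
cycle 15: CDB Add2=-156 // r0:-156,r1:28,r2:-4,r3:-128

STATUS = VALUE -156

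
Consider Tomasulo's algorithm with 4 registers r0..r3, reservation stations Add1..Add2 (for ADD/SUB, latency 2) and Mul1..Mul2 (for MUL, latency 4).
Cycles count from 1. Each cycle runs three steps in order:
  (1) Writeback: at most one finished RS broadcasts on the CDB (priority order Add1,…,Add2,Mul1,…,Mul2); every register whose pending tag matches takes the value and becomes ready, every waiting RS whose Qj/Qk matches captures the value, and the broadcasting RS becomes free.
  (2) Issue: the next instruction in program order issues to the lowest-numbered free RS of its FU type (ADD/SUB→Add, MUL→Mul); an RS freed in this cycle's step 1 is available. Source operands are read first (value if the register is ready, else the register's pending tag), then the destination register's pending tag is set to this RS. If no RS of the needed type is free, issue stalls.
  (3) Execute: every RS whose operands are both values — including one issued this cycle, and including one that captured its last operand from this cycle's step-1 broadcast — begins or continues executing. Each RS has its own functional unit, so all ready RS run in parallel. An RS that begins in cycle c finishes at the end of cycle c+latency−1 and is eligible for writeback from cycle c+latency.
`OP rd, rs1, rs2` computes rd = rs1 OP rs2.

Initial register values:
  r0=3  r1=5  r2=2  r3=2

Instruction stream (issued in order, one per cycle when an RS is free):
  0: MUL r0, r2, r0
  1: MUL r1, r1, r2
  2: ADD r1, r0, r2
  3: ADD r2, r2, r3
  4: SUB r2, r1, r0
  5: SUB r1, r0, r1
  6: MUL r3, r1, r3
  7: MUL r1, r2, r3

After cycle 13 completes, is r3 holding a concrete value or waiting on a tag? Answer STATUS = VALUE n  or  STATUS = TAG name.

STATUS = VALUE -4

  c1: issue MUL r0<-Mul1  regs: r0:Mul1,r1:5,r2:2,r3:2
  c2: issue MUL r1<-Mul2  regs: r0:Mul1,r1:Mul2,r2:2,r3:2
  c3: issue ADD r1<-Add1  regs: r0:Mul1,r1:Add1,r2:2,r3:2
  c4: issue ADD r2<-Add2  regs: r0:Mul1,r1:Add1,r2:Add2,r3:2
  c5: CDB Mul1=6; stall  regs: r0:6,r1:Add1,r2:Add2,r3:2
  c6: CDB Add2=4; issue SUB r2<-Add2  regs: r0:6,r1:Add1,r2:Add2,r3:2
  c7: CDB Add1=8; issue SUB r1<-Add1  regs: r0:6,r1:Add1,r2:Add2,r3:2
  c8: CDB Mul2=10; issue MUL r3<-Mul1  regs: r0:6,r1:Add1,r2:Add2,r3:Mul1
  c9: CDB Add1=-2; issue MUL r1<-Mul2  regs: r0:6,r1:Mul2,r2:Add2,r3:Mul1
  c10: CDB Add2=2  regs: r0:6,r1:Mul2,r2:2,r3:Mul1
  c11: -  regs: r0:6,r1:Mul2,r2:2,r3:Mul1
  c12: -  regs: r0:6,r1:Mul2,r2:2,r3:Mul1
  c13: CDB Mul1=-4  regs: r0:6,r1:Mul2,r2:2,r3:-4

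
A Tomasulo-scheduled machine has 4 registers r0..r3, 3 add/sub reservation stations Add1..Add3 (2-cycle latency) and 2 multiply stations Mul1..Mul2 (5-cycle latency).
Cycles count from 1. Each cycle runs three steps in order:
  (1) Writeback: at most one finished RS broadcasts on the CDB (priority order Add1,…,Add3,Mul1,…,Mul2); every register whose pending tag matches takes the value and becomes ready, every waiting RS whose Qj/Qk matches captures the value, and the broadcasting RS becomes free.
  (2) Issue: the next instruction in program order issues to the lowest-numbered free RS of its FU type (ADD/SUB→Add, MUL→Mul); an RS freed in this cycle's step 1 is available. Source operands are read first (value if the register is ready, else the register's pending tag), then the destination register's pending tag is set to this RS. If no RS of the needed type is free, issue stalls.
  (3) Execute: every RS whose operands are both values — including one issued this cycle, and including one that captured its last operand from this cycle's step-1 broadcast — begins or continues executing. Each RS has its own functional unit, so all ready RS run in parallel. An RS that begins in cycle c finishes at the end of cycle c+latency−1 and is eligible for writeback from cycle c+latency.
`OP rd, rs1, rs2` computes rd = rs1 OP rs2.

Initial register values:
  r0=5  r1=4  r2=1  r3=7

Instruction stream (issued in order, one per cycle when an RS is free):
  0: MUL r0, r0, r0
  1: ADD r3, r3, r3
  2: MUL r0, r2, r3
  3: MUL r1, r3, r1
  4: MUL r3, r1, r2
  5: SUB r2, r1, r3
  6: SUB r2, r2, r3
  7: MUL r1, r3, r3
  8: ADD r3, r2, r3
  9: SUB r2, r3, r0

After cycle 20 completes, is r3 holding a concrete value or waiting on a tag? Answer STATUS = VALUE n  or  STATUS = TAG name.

STATUS = TAG Add3

c1: issue MUL r0<-Mul1 | r0:Mul1,r1:4,r2:1,r3:7
c2: issue ADD r3<-Add1 | r0:Mul1,r1:4,r2:1,r3:Add1
c3: issue MUL r0<-Mul2 | r0:Mul2,r1:4,r2:1,r3:Add1
c4: CDB Add1=14; stall | r0:Mul2,r1:4,r2:1,r3:14
c5: stall | r0:Mul2,r1:4,r2:1,r3:14
c6: CDB Mul1=25; issue MUL r1<-Mul1 | r0:Mul2,r1:Mul1,r2:1,r3:14
c7: stall | r0:Mul2,r1:Mul1,r2:1,r3:14
c8: stall | r0:Mul2,r1:Mul1,r2:1,r3:14
c9: CDB Mul2=14; issue MUL r3<-Mul2 | r0:14,r1:Mul1,r2:1,r3:Mul2
c10: issue SUB r2<-Add1 | r0:14,r1:Mul1,r2:Add1,r3:Mul2
c11: CDB Mul1=56; issue SUB r2<-Add2 | r0:14,r1:56,r2:Add2,r3:Mul2
c12: issue MUL r1<-Mul1 | r0:14,r1:Mul1,r2:Add2,r3:Mul2
c13: issue ADD r3<-Add3 | r0:14,r1:Mul1,r2:Add2,r3:Add3
c14: stall | r0:14,r1:Mul1,r2:Add2,r3:Add3
c15: stall | r0:14,r1:Mul1,r2:Add2,r3:Add3
c16: CDB Mul2=56; stall | r0:14,r1:Mul1,r2:Add2,r3:Add3
c17: stall | r0:14,r1:Mul1,r2:Add2,r3:Add3
c18: CDB Add1=0; issue SUB r2<-Add1 | r0:14,r1:Mul1,r2:Add1,r3:Add3
c19: - | r0:14,r1:Mul1,r2:Add1,r3:Add3
c20: CDB Add2=-56 | r0:14,r1:Mul1,r2:Add1,r3:Add3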